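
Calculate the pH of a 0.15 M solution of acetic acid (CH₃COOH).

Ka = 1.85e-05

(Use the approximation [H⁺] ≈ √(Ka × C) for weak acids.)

[H⁺] = √(Ka × C) = √(1.85e-05 × 0.15) = 1.6658e-03. pH = -log(1.6658e-03)

pH = 2.78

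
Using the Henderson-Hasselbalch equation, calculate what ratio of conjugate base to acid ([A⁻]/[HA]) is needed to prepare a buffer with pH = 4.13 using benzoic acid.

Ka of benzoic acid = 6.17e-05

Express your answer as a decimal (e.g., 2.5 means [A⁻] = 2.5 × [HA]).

pKa = -log(6.17e-05) = 4.2097. pH = pKa + log([A⁻]/[HA]), so log([A⁻]/[HA]) = pH − pKa = 4.13 − 4.2097 = -0.0797. [A⁻]/[HA] = 10^(-0.0797) = 0.832

[A⁻]/[HA] = 0.832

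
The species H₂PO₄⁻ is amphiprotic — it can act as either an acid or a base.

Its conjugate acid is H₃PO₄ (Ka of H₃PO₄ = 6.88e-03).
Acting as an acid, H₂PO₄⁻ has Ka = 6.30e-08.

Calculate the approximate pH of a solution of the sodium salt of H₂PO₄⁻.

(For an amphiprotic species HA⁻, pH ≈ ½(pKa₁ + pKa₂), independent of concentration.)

pKa₁ = -log(6.88e-03) = 2.16; pKa₂ = -log(6.30e-08) = 7.20. For an amphiprotic species, pH ≈ ½(pKa₁ + pKa₂) = ½(2.16 + 7.20) = 4.68.

pH = 4.68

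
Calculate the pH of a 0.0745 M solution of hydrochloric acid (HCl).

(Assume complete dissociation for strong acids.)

[H⁺] = 0.0745 M for strong acid. pH = -log[H⁺] = -log(0.0745)

pH = 1.13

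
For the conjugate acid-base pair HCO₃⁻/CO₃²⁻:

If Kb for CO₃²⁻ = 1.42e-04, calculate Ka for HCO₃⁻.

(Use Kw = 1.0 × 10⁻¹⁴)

For a conjugate pair Ka × Kb = Kw, so Ka = Kw/Kb = 1.0 × 10⁻¹⁴ / 1.42e-04 = 7.04e-11.

K_a = 7.04e-11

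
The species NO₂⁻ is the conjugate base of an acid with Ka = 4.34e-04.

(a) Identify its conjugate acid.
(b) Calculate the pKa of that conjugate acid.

(a) The conjugate acid is formed by adding one H⁺ to NO₂⁻, giving HNO₂. (b) pKa = -log(Ka) = -log(4.34e-04) = 3.36.

Conjugate acid: HNO₂; pK_a = 3.36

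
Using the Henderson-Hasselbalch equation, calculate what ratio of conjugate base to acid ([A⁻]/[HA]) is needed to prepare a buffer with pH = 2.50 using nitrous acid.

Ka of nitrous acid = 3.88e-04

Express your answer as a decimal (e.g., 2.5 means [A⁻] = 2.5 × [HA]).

pKa = -log(3.88e-04) = 3.4112. pH = pKa + log([A⁻]/[HA]), so log([A⁻]/[HA]) = pH − pKa = 2.50 − 3.4112 = -0.9112. [A⁻]/[HA] = 10^(-0.9112) = 0.123

[A⁻]/[HA] = 0.123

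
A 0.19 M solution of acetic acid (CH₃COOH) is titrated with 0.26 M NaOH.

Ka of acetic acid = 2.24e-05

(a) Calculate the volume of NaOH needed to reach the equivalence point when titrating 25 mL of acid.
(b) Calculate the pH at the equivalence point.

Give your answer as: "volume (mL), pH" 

moles acid = 0.19 × 25/1000 = 0.00475 mol; V_base = moles/0.26 × 1000 = 18.3 mL. At equivalence only the conjugate base is present: [A⁻] = 0.00475/0.043 = 1.0978e-01 M. Kb = Kw/Ka = 4.46e-10; [OH⁻] = √(Kb × [A⁻]) = 7.0006e-06; pOH = 5.15; pH = 14 - pOH = 8.85.

V = 18.3 mL, pH = 8.85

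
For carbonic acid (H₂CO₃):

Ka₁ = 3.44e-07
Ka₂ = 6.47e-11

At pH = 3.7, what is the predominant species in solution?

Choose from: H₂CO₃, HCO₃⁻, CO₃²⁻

pKa₁ = 6.46, pKa₂ = 10.19. For a polyprotic acid the predominant species crosses at each pKa: below pKa_n the protonated form dominates, above it the deprotonated form does. At pH = 3.7, the predominant species is H₂CO₃.

H₂CO₃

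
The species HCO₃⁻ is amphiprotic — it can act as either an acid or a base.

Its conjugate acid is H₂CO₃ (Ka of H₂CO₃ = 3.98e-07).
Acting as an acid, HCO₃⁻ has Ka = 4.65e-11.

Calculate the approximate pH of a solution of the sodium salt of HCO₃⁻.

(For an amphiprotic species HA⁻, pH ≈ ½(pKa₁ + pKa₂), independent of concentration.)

pKa₁ = -log(3.98e-07) = 6.40; pKa₂ = -log(4.65e-11) = 10.33. For an amphiprotic species, pH ≈ ½(pKa₁ + pKa₂) = ½(6.40 + 10.33) = 8.37.

pH = 8.37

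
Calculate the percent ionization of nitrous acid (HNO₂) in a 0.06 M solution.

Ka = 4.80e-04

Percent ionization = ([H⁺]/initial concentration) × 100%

Using Ka equilibrium: x² + Ka×x - Ka×C = 0. Solving: [H⁺] = 5.1319e-03. Percent = (5.1319e-03/0.06) × 100

Percent ionization = 8.55%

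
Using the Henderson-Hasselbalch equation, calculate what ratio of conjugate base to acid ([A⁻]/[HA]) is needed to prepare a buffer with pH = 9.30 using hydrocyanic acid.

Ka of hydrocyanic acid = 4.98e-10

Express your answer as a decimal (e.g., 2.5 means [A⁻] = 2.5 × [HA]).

pKa = -log(4.98e-10) = 9.3028. pH = pKa + log([A⁻]/[HA]), so log([A⁻]/[HA]) = pH − pKa = 9.30 − 9.3028 = -0.0028. [A⁻]/[HA] = 10^(-0.0028) = 0.994

[A⁻]/[HA] = 0.994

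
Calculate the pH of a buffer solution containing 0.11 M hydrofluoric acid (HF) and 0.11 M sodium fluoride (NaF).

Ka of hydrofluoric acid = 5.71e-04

pKa = -log(5.71e-04) = 3.24. pH = pKa + log([A⁻]/[HA]) = 3.24 + log(0.11/0.11)

pH = 3.24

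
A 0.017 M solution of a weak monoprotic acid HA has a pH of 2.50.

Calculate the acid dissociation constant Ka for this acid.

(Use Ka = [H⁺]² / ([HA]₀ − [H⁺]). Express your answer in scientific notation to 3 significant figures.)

[H⁺] = 10^(−pH) = 10^(−2.50) = 3.162e-03 M. For HA ⇌ H⁺ + A⁻, Ka = [H⁺][A⁻]/[HA] = [H⁺]² / ([HA]₀ − [H⁺]) = (3.162e-03)² / (0.017 − 3.162e-03) = 7.23e-04.

K_a = 7.23e-04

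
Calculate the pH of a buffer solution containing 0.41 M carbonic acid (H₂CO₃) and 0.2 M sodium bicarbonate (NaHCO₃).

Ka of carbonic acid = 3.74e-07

pKa = -log(3.74e-07) = 6.43. pH = pKa + log([A⁻]/[HA]) = 6.43 + log(0.2/0.41)

pH = 6.12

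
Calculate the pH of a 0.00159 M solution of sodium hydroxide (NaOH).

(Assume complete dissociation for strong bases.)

[OH⁻] = 0.00159 M for strong base. pOH = -log[OH⁻] = 2.80, pH = 14 - pOH

pH = 11.20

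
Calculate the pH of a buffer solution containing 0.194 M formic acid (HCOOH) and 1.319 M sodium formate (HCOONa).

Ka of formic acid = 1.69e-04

pKa = -log(1.69e-04) = 3.77. pH = pKa + log([A⁻]/[HA]) = 3.77 + log(1.319/0.194)

pH = 4.60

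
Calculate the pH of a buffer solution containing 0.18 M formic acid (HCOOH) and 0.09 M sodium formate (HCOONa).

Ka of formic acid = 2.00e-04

pKa = -log(2.00e-04) = 3.70. pH = pKa + log([A⁻]/[HA]) = 3.70 + log(0.09/0.18)

pH = 3.40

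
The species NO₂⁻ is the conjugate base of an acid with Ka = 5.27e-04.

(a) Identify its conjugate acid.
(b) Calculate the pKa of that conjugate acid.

(a) The conjugate acid is formed by adding one H⁺ to NO₂⁻, giving HNO₂. (b) pKa = -log(Ka) = -log(5.27e-04) = 3.28.

Conjugate acid: HNO₂; pK_a = 3.28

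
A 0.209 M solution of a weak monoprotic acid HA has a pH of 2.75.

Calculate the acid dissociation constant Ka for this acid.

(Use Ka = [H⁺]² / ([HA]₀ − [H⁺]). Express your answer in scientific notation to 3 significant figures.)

[H⁺] = 10^(−pH) = 10^(−2.75) = 1.778e-03 M. For HA ⇌ H⁺ + A⁻, Ka = [H⁺][A⁻]/[HA] = [H⁺]² / ([HA]₀ − [H⁺]) = (1.778e-03)² / (0.209 − 1.778e-03) = 1.53e-05.

K_a = 1.53e-05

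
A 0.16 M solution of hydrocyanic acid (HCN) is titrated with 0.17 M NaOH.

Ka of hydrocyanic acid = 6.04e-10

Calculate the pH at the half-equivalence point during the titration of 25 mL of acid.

At half-equivalence [HA] = [A⁻], so Henderson-Hasselbalch gives pH = pKa = -log(6.04e-10) = 9.22.

pH = pKa = 9.22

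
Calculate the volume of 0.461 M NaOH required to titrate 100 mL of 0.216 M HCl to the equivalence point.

At equivalence: moles acid = moles base. moles HCl = 0.216 × 100/1000 = 0.0216 mol. V_base = moles / 0.461 × 1000 = 46.9 mL.

V_{base} = 46.9 mL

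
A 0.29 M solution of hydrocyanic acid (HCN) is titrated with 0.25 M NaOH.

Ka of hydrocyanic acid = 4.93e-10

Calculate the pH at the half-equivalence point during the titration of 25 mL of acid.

At half-equivalence [HA] = [A⁻], so Henderson-Hasselbalch gives pH = pKa = -log(4.93e-10) = 9.31.

pH = pKa = 9.31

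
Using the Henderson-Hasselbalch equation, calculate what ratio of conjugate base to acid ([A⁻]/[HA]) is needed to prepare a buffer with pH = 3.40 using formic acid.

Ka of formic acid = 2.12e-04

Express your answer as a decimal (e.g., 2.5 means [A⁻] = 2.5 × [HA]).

pKa = -log(2.12e-04) = 3.6737. pH = pKa + log([A⁻]/[HA]), so log([A⁻]/[HA]) = pH − pKa = 3.40 − 3.6737 = -0.2737. [A⁻]/[HA] = 10^(-0.2737) = 0.533

[A⁻]/[HA] = 0.533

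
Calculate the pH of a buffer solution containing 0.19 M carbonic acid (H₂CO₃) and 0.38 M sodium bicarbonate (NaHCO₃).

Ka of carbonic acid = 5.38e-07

pKa = -log(5.38e-07) = 6.27. pH = pKa + log([A⁻]/[HA]) = 6.27 + log(0.38/0.19)

pH = 6.57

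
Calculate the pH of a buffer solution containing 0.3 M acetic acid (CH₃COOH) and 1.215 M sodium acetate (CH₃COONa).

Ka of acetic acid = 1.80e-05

pKa = -log(1.80e-05) = 4.74. pH = pKa + log([A⁻]/[HA]) = 4.74 + log(1.215/0.3)

pH = 5.35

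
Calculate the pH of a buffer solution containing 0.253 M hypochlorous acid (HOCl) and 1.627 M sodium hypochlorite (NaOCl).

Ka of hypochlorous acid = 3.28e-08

pKa = -log(3.28e-08) = 7.48. pH = pKa + log([A⁻]/[HA]) = 7.48 + log(1.627/0.253)

pH = 8.29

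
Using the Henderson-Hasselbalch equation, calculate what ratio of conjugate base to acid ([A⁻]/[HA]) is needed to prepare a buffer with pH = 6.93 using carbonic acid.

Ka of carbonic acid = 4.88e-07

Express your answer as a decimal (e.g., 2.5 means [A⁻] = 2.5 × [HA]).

pKa = -log(4.88e-07) = 6.3116. pH = pKa + log([A⁻]/[HA]), so log([A⁻]/[HA]) = pH − pKa = 6.93 − 6.3116 = 0.6184. [A⁻]/[HA] = 10^(0.6184) = 4.15

[A⁻]/[HA] = 4.15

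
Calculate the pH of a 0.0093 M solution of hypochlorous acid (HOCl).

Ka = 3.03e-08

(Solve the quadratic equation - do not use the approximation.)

x² + Ka×x - Ka×C = 0. Using quadratic formula: [H⁺] = 1.6771e-05

pH = 4.78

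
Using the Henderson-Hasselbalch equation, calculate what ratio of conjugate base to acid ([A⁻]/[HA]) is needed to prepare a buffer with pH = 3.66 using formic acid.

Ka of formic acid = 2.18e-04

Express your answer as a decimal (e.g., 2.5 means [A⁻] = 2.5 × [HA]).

pKa = -log(2.18e-04) = 3.6615. pH = pKa + log([A⁻]/[HA]), so log([A⁻]/[HA]) = pH − pKa = 3.66 − 3.6615 = -0.0015. [A⁻]/[HA] = 10^(-0.0015) = 0.996

[A⁻]/[HA] = 0.996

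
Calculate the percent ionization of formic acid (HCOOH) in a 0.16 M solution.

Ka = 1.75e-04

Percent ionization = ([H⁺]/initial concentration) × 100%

Using Ka equilibrium: x² + Ka×x - Ka×C = 0. Solving: [H⁺] = 5.2047e-03. Percent = (5.2047e-03/0.16) × 100

Percent ionization = 3.25%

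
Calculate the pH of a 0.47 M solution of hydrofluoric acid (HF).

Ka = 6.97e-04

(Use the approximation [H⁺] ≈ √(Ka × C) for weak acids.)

[H⁺] = √(Ka × C) = √(6.97e-04 × 0.47) = 1.8099e-02. pH = -log(1.8099e-02)

pH = 1.74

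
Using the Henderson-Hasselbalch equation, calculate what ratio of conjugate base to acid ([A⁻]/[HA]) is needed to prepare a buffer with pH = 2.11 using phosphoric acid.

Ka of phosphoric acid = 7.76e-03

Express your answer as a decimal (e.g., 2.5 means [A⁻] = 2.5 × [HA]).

pKa = -log(7.76e-03) = 2.1101. pH = pKa + log([A⁻]/[HA]), so log([A⁻]/[HA]) = pH − pKa = 2.11 − 2.1101 = -0.0001. [A⁻]/[HA] = 10^(-0.0001) = 1.00

[A⁻]/[HA] = 1.00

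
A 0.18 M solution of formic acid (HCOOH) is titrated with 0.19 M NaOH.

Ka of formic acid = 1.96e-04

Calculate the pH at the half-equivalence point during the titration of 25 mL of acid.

At half-equivalence [HA] = [A⁻], so Henderson-Hasselbalch gives pH = pKa = -log(1.96e-04) = 3.71.

pH = pKa = 3.71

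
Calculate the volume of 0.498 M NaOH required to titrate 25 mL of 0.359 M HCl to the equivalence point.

At equivalence: moles acid = moles base. moles HCl = 0.359 × 25/1000 = 0.008975 mol. V_base = moles / 0.498 × 1000 = 18.0 mL.

V_{base} = 18.0 mL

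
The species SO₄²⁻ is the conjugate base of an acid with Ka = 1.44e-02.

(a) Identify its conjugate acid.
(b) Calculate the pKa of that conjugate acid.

(a) The conjugate acid is formed by adding one H⁺ to SO₄²⁻, giving HSO₄⁻. (b) pKa = -log(Ka) = -log(1.44e-02) = 1.84.

Conjugate acid: HSO₄⁻; pK_a = 1.84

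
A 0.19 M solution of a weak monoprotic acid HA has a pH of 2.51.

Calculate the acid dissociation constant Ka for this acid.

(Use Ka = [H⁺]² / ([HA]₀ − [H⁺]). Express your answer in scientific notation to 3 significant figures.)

[H⁺] = 10^(−pH) = 10^(−2.51) = 3.090e-03 M. For HA ⇌ H⁺ + A⁻, Ka = [H⁺][A⁻]/[HA] = [H⁺]² / ([HA]₀ − [H⁺]) = (3.090e-03)² / (0.19 − 3.090e-03) = 5.11e-05.

K_a = 5.11e-05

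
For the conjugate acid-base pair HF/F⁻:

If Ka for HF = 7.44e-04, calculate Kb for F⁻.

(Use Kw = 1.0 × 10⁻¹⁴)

For a conjugate pair Ka × Kb = Kw, so Kb = Kw/Ka = 1.0 × 10⁻¹⁴ / 7.44e-04 = 1.34e-11.

K_b = 1.34e-11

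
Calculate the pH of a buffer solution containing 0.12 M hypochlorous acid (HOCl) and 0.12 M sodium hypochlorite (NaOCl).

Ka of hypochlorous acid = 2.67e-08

pKa = -log(2.67e-08) = 7.57. pH = pKa + log([A⁻]/[HA]) = 7.57 + log(0.12/0.12)

pH = 7.57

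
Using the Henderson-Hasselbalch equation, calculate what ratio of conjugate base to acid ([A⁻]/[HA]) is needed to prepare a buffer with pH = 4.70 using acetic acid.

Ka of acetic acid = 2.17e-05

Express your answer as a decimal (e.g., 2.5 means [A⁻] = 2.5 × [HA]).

pKa = -log(2.17e-05) = 4.6635. pH = pKa + log([A⁻]/[HA]), so log([A⁻]/[HA]) = pH − pKa = 4.70 − 4.6635 = 0.0365. [A⁻]/[HA] = 10^(0.0365) = 1.09

[A⁻]/[HA] = 1.09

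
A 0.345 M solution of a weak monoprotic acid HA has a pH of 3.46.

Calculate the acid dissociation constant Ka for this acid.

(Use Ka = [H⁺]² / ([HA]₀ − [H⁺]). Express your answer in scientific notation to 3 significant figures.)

[H⁺] = 10^(−pH) = 10^(−3.46) = 3.467e-04 M. For HA ⇌ H⁺ + A⁻, Ka = [H⁺][A⁻]/[HA] = [H⁺]² / ([HA]₀ − [H⁺]) = (3.467e-04)² / (0.345 − 3.467e-04) = 3.49e-07.

K_a = 3.49e-07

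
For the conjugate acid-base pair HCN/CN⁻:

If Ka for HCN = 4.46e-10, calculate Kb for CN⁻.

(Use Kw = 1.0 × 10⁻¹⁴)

For a conjugate pair Ka × Kb = Kw, so Kb = Kw/Ka = 1.0 × 10⁻¹⁴ / 4.46e-10 = 2.24e-05.

K_b = 2.24e-05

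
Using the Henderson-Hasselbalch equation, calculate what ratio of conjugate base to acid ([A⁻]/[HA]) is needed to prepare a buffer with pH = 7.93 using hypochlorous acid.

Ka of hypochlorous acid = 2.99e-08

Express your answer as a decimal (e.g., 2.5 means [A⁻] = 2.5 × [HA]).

pKa = -log(2.99e-08) = 7.5243. pH = pKa + log([A⁻]/[HA]), so log([A⁻]/[HA]) = pH − pKa = 7.93 − 7.5243 = 0.4057. [A⁻]/[HA] = 10^(0.4057) = 2.54

[A⁻]/[HA] = 2.54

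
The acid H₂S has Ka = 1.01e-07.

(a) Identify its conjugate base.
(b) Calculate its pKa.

(a) The conjugate base is formed by removing one H⁺ from H₂S, giving HS⁻. (b) pKa = -log(Ka) = -log(1.01e-07) = 7.00.

Conjugate base: HS⁻; pK_a = 7.00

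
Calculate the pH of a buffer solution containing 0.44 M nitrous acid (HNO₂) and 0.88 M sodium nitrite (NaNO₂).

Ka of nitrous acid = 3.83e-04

pKa = -log(3.83e-04) = 3.42. pH = pKa + log([A⁻]/[HA]) = 3.42 + log(0.88/0.44)

pH = 3.72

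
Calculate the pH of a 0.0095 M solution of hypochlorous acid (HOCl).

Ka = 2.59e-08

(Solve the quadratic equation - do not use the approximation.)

x² + Ka×x - Ka×C = 0. Using quadratic formula: [H⁺] = 1.5673e-05

pH = 4.80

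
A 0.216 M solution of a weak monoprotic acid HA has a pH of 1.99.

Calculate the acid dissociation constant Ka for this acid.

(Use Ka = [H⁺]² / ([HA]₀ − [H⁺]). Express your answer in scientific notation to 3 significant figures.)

[H⁺] = 10^(−pH) = 10^(−1.99) = 1.023e-02 M. For HA ⇌ H⁺ + A⁻, Ka = [H⁺][A⁻]/[HA] = [H⁺]² / ([HA]₀ − [H⁺]) = (1.023e-02)² / (0.216 − 1.023e-02) = 5.09e-04.

K_a = 5.09e-04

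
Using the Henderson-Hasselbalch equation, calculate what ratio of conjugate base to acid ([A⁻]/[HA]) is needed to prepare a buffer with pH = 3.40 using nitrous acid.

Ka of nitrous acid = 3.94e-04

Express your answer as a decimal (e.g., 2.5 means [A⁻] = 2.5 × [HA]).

pKa = -log(3.94e-04) = 3.4045. pH = pKa + log([A⁻]/[HA]), so log([A⁻]/[HA]) = pH − pKa = 3.40 − 3.4045 = -0.0045. [A⁻]/[HA] = 10^(-0.0045) = 0.990

[A⁻]/[HA] = 0.990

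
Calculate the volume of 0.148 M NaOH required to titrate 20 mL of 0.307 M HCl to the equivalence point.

At equivalence: moles acid = moles base. moles HCl = 0.307 × 20/1000 = 0.00614 mol. V_base = moles / 0.148 × 1000 = 41.5 mL.

V_{base} = 41.5 mL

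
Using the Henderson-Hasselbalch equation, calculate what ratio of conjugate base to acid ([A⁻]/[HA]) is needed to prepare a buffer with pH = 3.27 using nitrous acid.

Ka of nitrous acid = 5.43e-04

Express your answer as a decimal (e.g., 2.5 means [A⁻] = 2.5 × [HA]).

pKa = -log(5.43e-04) = 3.2652. pH = pKa + log([A⁻]/[HA]), so log([A⁻]/[HA]) = pH − pKa = 3.27 − 3.2652 = 0.0048. [A⁻]/[HA] = 10^(0.0048) = 1.01

[A⁻]/[HA] = 1.01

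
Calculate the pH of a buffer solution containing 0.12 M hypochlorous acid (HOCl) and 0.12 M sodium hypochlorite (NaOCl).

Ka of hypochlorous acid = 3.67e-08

pKa = -log(3.67e-08) = 7.44. pH = pKa + log([A⁻]/[HA]) = 7.44 + log(0.12/0.12)

pH = 7.44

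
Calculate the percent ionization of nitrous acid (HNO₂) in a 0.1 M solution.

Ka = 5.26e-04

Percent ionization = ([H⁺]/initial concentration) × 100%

Using Ka equilibrium: x² + Ka×x - Ka×C = 0. Solving: [H⁺] = 6.9944e-03. Percent = (6.9944e-03/0.1) × 100

Percent ionization = 6.99%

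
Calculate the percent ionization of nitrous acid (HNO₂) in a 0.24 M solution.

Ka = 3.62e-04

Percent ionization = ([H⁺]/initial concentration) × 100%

Using Ka equilibrium: x² + Ka×x - Ka×C = 0. Solving: [H⁺] = 9.1417e-03. Percent = (9.1417e-03/0.24) × 100

Percent ionization = 3.81%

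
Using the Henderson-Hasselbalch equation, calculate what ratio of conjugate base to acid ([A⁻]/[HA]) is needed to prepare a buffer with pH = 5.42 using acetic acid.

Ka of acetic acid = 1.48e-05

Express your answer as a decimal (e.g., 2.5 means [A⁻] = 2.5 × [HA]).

pKa = -log(1.48e-05) = 4.8297. pH = pKa + log([A⁻]/[HA]), so log([A⁻]/[HA]) = pH − pKa = 5.42 − 4.8297 = 0.5903. [A⁻]/[HA] = 10^(0.5903) = 3.89

[A⁻]/[HA] = 3.89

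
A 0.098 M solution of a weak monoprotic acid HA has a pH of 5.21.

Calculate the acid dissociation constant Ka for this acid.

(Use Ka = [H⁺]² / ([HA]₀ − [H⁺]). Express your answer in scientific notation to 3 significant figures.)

[H⁺] = 10^(−pH) = 10^(−5.21) = 6.166e-06 M. For HA ⇌ H⁺ + A⁻, Ka = [H⁺][A⁻]/[HA] = [H⁺]² / ([HA]₀ − [H⁺]) = (6.166e-06)² / (0.098 − 6.166e-06) = 3.88e-10.

K_a = 3.88e-10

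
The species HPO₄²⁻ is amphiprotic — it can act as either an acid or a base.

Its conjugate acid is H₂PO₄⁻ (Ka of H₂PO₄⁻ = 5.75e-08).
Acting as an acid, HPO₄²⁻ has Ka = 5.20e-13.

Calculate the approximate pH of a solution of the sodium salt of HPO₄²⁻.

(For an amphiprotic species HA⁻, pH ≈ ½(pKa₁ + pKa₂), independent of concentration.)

pKa₁ = -log(5.75e-08) = 7.24; pKa₂ = -log(5.20e-13) = 12.28. For an amphiprotic species, pH ≈ ½(pKa₁ + pKa₂) = ½(7.24 + 12.28) = 9.76.

pH = 9.76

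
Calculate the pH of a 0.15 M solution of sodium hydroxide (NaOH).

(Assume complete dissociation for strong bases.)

[OH⁻] = 0.15 M for strong base. pOH = -log[OH⁻] = 0.82, pH = 14 - pOH

pH = 13.18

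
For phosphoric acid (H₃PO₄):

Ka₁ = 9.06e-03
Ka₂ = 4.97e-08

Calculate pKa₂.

pKa₂ = -log(Ka₂) = -log(4.97e-08) = 7.30.

pK_{a2} = 7.30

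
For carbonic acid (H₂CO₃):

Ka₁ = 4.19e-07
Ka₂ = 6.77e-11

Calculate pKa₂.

pKa₂ = -log(Ka₂) = -log(6.77e-11) = 10.17.

pK_{a2} = 10.17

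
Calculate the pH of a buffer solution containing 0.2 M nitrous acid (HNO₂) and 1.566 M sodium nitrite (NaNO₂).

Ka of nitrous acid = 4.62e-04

pKa = -log(4.62e-04) = 3.34. pH = pKa + log([A⁻]/[HA]) = 3.34 + log(1.566/0.2)

pH = 4.23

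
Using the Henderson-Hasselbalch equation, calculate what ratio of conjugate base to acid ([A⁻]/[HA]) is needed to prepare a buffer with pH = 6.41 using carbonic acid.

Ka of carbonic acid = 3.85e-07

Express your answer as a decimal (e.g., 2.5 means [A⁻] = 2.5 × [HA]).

pKa = -log(3.85e-07) = 6.4145. pH = pKa + log([A⁻]/[HA]), so log([A⁻]/[HA]) = pH − pKa = 6.41 − 6.4145 = -0.0045. [A⁻]/[HA] = 10^(-0.0045) = 0.990

[A⁻]/[HA] = 0.990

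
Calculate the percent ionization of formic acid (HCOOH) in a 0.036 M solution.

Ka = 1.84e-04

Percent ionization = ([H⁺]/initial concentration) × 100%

Using Ka equilibrium: x² + Ka×x - Ka×C = 0. Solving: [H⁺] = 2.4834e-03. Percent = (2.4834e-03/0.036) × 100

Percent ionization = 6.9%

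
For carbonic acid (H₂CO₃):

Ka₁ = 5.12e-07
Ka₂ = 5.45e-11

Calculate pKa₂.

pKa₂ = -log(Ka₂) = -log(5.45e-11) = 10.26.

pK_{a2} = 10.26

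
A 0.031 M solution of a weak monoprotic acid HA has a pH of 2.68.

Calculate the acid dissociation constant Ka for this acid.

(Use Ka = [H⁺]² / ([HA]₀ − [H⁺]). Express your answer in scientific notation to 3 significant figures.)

[H⁺] = 10^(−pH) = 10^(−2.68) = 2.089e-03 M. For HA ⇌ H⁺ + A⁻, Ka = [H⁺][A⁻]/[HA] = [H⁺]² / ([HA]₀ − [H⁺]) = (2.089e-03)² / (0.031 − 2.089e-03) = 1.51e-04.

K_a = 1.51e-04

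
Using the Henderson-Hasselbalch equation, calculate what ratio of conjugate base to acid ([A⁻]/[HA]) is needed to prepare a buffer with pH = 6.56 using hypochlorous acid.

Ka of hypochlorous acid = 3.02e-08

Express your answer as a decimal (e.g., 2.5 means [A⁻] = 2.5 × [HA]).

pKa = -log(3.02e-08) = 7.5200. pH = pKa + log([A⁻]/[HA]), so log([A⁻]/[HA]) = pH − pKa = 6.56 − 7.5200 = -0.9600. [A⁻]/[HA] = 10^(-0.9600) = 0.110

[A⁻]/[HA] = 0.110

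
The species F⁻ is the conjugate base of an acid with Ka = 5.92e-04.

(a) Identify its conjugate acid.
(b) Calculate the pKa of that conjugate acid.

(a) The conjugate acid is formed by adding one H⁺ to F⁻, giving HF. (b) pKa = -log(Ka) = -log(5.92e-04) = 3.23.

Conjugate acid: HF; pK_a = 3.23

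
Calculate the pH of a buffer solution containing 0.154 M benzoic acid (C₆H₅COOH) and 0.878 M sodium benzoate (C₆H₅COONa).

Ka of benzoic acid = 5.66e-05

pKa = -log(5.66e-05) = 4.25. pH = pKa + log([A⁻]/[HA]) = 4.25 + log(0.878/0.154)

pH = 5.00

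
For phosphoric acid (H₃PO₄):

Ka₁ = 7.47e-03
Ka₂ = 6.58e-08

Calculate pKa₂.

pKa₂ = -log(Ka₂) = -log(6.58e-08) = 7.18.

pK_{a2} = 7.18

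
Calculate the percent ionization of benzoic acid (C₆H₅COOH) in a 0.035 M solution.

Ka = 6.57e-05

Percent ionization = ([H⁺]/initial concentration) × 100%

Using Ka equilibrium: x² + Ka×x - Ka×C = 0. Solving: [H⁺] = 1.4839e-03. Percent = (1.4839e-03/0.035) × 100

Percent ionization = 4.24%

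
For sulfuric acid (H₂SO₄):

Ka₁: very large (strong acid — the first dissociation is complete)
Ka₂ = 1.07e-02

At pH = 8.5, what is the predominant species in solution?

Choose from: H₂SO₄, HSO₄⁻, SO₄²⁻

The first dissociation is complete, so H₂SO₄ itself is never the predominant species in water; pKa₂ = -log(1.07e-02) = 1.97. For a polyprotic acid the predominant species crosses at each pKa: below pKa_n the protonated form dominates, above it the deprotonated form does. At pH = 8.5, the predominant species is SO₄²⁻.

SO₄²⁻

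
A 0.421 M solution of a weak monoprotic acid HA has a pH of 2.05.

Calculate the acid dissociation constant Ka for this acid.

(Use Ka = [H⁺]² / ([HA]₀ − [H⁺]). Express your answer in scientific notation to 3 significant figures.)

[H⁺] = 10^(−pH) = 10^(−2.05) = 8.913e-03 M. For HA ⇌ H⁺ + A⁻, Ka = [H⁺][A⁻]/[HA] = [H⁺]² / ([HA]₀ − [H⁺]) = (8.913e-03)² / (0.421 − 8.913e-03) = 1.93e-04.

K_a = 1.93e-04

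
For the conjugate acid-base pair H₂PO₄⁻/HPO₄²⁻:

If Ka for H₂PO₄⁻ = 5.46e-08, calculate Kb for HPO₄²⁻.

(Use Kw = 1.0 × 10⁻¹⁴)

For a conjugate pair Ka × Kb = Kw, so Kb = Kw/Ka = 1.0 × 10⁻¹⁴ / 5.46e-08 = 1.83e-07.

K_b = 1.83e-07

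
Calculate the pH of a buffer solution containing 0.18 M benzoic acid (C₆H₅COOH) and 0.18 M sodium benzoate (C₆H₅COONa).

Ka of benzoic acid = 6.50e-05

pKa = -log(6.50e-05) = 4.19. pH = pKa + log([A⁻]/[HA]) = 4.19 + log(0.18/0.18)

pH = 4.19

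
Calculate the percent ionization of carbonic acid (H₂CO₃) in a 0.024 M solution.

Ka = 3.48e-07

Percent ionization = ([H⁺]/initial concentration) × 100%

Using Ka equilibrium: x² + Ka×x - Ka×C = 0. Solving: [H⁺] = 9.1215e-05. Percent = (9.1215e-05/0.024) × 100

Percent ionization = 0.38%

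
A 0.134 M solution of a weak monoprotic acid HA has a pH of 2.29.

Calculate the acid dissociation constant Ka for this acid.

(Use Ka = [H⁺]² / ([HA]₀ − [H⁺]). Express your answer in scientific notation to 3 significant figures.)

[H⁺] = 10^(−pH) = 10^(−2.29) = 5.129e-03 M. For HA ⇌ H⁺ + A⁻, Ka = [H⁺][A⁻]/[HA] = [H⁺]² / ([HA]₀ − [H⁺]) = (5.129e-03)² / (0.134 − 5.129e-03) = 2.04e-04.

K_a = 2.04e-04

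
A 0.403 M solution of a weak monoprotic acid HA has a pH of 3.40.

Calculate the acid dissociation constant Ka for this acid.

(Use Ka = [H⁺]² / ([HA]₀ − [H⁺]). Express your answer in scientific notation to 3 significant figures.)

[H⁺] = 10^(−pH) = 10^(−3.40) = 3.981e-04 M. For HA ⇌ H⁺ + A⁻, Ka = [H⁺][A⁻]/[HA] = [H⁺]² / ([HA]₀ − [H⁺]) = (3.981e-04)² / (0.403 − 3.981e-04) = 3.94e-07.

K_a = 3.94e-07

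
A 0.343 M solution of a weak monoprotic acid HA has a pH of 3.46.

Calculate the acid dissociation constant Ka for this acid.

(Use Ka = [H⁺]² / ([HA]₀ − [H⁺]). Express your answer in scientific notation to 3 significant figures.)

[H⁺] = 10^(−pH) = 10^(−3.46) = 3.467e-04 M. For HA ⇌ H⁺ + A⁻, Ka = [H⁺][A⁻]/[HA] = [H⁺]² / ([HA]₀ − [H⁺]) = (3.467e-04)² / (0.343 − 3.467e-04) = 3.51e-07.

K_a = 3.51e-07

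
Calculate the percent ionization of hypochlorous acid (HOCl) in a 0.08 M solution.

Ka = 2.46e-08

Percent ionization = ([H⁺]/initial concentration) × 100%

Using Ka equilibrium: x² + Ka×x - Ka×C = 0. Solving: [H⁺] = 4.4350e-05. Percent = (4.4350e-05/0.08) × 100

Percent ionization = 0.0554%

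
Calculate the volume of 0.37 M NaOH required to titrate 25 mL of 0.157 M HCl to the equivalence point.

At equivalence: moles acid = moles base. moles HCl = 0.157 × 25/1000 = 0.003925 mol. V_base = moles / 0.37 × 1000 = 10.6 mL.

V_{base} = 10.6 mL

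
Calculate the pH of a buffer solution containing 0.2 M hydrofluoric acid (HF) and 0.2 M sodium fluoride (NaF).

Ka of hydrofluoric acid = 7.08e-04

pKa = -log(7.08e-04) = 3.15. pH = pKa + log([A⁻]/[HA]) = 3.15 + log(0.2/0.2)

pH = 3.15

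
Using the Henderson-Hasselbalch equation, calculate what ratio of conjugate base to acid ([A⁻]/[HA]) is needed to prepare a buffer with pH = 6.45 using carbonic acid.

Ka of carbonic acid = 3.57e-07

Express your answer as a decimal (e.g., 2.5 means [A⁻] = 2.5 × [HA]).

pKa = -log(3.57e-07) = 6.4473. pH = pKa + log([A⁻]/[HA]), so log([A⁻]/[HA]) = pH − pKa = 6.45 − 6.4473 = 0.0027. [A⁻]/[HA] = 10^(0.0027) = 1.01

[A⁻]/[HA] = 1.01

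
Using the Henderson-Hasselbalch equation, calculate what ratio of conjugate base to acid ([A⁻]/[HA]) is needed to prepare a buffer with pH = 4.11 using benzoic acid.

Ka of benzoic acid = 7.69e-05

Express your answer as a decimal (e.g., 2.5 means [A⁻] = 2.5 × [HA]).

pKa = -log(7.69e-05) = 4.1141. pH = pKa + log([A⁻]/[HA]), so log([A⁻]/[HA]) = pH − pKa = 4.11 − 4.1141 = -0.0041. [A⁻]/[HA] = 10^(-0.0041) = 0.991

[A⁻]/[HA] = 0.991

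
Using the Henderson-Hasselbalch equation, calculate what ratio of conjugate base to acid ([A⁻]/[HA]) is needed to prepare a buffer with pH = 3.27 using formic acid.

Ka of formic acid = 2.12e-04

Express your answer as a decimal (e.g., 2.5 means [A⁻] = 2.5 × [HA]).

pKa = -log(2.12e-04) = 3.6737. pH = pKa + log([A⁻]/[HA]), so log([A⁻]/[HA]) = pH − pKa = 3.27 − 3.6737 = -0.4037. [A⁻]/[HA] = 10^(-0.4037) = 0.395

[A⁻]/[HA] = 0.395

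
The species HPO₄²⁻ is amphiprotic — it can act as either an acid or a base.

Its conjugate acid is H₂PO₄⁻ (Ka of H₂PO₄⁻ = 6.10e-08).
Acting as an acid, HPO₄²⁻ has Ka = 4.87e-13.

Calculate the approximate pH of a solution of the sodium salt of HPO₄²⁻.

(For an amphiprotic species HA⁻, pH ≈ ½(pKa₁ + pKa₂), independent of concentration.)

pKa₁ = -log(6.10e-08) = 7.21; pKa₂ = -log(4.87e-13) = 12.31. For an amphiprotic species, pH ≈ ½(pKa₁ + pKa₂) = ½(7.21 + 12.31) = 9.76.

pH = 9.76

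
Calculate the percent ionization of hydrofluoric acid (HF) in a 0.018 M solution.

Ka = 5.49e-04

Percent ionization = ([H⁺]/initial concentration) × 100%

Using Ka equilibrium: x² + Ka×x - Ka×C = 0. Solving: [H⁺] = 2.8810e-03. Percent = (2.8810e-03/0.018) × 100

Percent ionization = 16%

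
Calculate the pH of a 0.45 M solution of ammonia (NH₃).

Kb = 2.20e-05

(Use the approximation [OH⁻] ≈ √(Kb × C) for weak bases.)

[OH⁻] = √(Kb × C) = √(2.20e-05 × 0.45) = 3.1464e-03. pOH = 2.50, pH = 14 - pOH

pH = 11.50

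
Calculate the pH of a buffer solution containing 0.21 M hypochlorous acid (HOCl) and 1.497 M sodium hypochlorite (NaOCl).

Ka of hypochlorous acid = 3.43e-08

pKa = -log(3.43e-08) = 7.46. pH = pKa + log([A⁻]/[HA]) = 7.46 + log(1.497/0.21)

pH = 8.32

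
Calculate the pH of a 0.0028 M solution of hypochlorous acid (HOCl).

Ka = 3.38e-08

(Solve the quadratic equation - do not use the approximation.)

x² + Ka×x - Ka×C = 0. Using quadratic formula: [H⁺] = 9.7114e-06

pH = 5.01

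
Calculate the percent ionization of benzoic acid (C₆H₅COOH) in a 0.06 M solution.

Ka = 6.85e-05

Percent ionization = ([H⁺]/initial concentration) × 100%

Using Ka equilibrium: x² + Ka×x - Ka×C = 0. Solving: [H⁺] = 1.9934e-03. Percent = (1.9934e-03/0.06) × 100

Percent ionization = 3.32%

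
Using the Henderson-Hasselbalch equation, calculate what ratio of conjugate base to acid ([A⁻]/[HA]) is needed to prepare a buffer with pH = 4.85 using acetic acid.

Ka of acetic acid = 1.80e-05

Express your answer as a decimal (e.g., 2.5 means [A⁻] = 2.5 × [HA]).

pKa = -log(1.80e-05) = 4.7447. pH = pKa + log([A⁻]/[HA]), so log([A⁻]/[HA]) = pH − pKa = 4.85 − 4.7447 = 0.1053. [A⁻]/[HA] = 10^(0.1053) = 1.27

[A⁻]/[HA] = 1.27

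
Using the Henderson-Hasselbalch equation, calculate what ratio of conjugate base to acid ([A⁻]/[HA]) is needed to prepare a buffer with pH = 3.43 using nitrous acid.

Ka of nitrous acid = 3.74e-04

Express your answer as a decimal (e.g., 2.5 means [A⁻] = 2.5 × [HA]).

pKa = -log(3.74e-04) = 3.4271. pH = pKa + log([A⁻]/[HA]), so log([A⁻]/[HA]) = pH − pKa = 3.43 − 3.4271 = 0.0029. [A⁻]/[HA] = 10^(0.0029) = 1.01

[A⁻]/[HA] = 1.01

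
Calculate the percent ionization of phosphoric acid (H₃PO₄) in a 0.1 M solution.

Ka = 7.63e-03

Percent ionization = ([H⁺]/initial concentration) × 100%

Using Ka equilibrium: x² + Ka×x - Ka×C = 0. Solving: [H⁺] = 2.4070e-02. Percent = (2.4070e-02/0.1) × 100

Percent ionization = 24.1%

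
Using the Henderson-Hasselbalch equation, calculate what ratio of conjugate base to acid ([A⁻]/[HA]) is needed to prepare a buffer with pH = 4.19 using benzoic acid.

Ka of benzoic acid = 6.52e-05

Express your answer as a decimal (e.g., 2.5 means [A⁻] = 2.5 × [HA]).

pKa = -log(6.52e-05) = 4.1858. pH = pKa + log([A⁻]/[HA]), so log([A⁻]/[HA]) = pH − pKa = 4.19 − 4.1858 = 0.0042. [A⁻]/[HA] = 10^(0.0042) = 1.01

[A⁻]/[HA] = 1.01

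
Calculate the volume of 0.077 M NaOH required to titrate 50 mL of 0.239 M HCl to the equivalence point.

At equivalence: moles acid = moles base. moles HCl = 0.239 × 50/1000 = 0.01195 mol. V_base = moles / 0.077 × 1000 = 155.2 mL.

V_{base} = 155.2 mL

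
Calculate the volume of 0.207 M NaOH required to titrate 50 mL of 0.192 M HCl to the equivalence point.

At equivalence: moles acid = moles base. moles HCl = 0.192 × 50/1000 = 0.0096 mol. V_base = moles / 0.207 × 1000 = 46.4 mL.

V_{base} = 46.4 mL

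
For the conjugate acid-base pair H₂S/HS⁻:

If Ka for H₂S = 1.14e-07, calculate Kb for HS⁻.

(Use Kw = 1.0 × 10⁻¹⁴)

For a conjugate pair Ka × Kb = Kw, so Kb = Kw/Ka = 1.0 × 10⁻¹⁴ / 1.14e-07 = 8.77e-08.

K_b = 8.77e-08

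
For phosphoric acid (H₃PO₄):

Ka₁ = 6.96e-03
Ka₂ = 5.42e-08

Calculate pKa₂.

pKa₂ = -log(Ka₂) = -log(5.42e-08) = 7.27.

pK_{a2} = 7.27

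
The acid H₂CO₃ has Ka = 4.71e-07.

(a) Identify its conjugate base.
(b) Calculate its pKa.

(a) The conjugate base is formed by removing one H⁺ from H₂CO₃, giving HCO₃⁻. (b) pKa = -log(Ka) = -log(4.71e-07) = 6.33.

Conjugate base: HCO₃⁻; pK_a = 6.33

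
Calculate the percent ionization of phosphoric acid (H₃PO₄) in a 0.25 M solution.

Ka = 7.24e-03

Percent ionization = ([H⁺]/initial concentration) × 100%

Using Ka equilibrium: x² + Ka×x - Ka×C = 0. Solving: [H⁺] = 3.9078e-02. Percent = (3.9078e-02/0.25) × 100

Percent ionization = 15.6%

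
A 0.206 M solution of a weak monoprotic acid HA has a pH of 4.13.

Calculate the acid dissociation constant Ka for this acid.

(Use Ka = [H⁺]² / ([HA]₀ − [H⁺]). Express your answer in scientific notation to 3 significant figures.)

[H⁺] = 10^(−pH) = 10^(−4.13) = 7.413e-05 M. For HA ⇌ H⁺ + A⁻, Ka = [H⁺][A⁻]/[HA] = [H⁺]² / ([HA]₀ − [H⁺]) = (7.413e-05)² / (0.206 − 7.413e-05) = 2.67e-08.

K_a = 2.67e-08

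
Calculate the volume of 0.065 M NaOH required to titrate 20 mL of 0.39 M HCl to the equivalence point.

At equivalence: moles acid = moles base. moles HCl = 0.39 × 20/1000 = 0.0078 mol. V_base = moles / 0.065 × 1000 = 120.0 mL.

V_{base} = 120.0 mL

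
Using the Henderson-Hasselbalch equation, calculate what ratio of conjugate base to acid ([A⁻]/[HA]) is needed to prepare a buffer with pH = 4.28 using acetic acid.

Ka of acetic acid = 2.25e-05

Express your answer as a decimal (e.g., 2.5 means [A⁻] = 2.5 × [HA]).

pKa = -log(2.25e-05) = 4.6478. pH = pKa + log([A⁻]/[HA]), so log([A⁻]/[HA]) = pH − pKa = 4.28 − 4.6478 = -0.3678. [A⁻]/[HA] = 10^(-0.3678) = 0.429

[A⁻]/[HA] = 0.429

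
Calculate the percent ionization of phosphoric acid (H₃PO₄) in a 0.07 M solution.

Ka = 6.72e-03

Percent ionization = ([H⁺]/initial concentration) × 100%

Using Ka equilibrium: x² + Ka×x - Ka×C = 0. Solving: [H⁺] = 1.8587e-02. Percent = (1.8587e-02/0.07) × 100

Percent ionization = 26.6%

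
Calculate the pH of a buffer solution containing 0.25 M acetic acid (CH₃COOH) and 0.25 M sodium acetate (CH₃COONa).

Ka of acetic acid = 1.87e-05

pKa = -log(1.87e-05) = 4.73. pH = pKa + log([A⁻]/[HA]) = 4.73 + log(0.25/0.25)

pH = 4.73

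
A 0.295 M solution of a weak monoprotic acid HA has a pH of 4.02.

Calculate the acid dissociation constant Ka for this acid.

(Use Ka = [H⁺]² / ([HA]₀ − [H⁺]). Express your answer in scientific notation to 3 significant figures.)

[H⁺] = 10^(−pH) = 10^(−4.02) = 9.550e-05 M. For HA ⇌ H⁺ + A⁻, Ka = [H⁺][A⁻]/[HA] = [H⁺]² / ([HA]₀ − [H⁺]) = (9.550e-05)² / (0.295 − 9.550e-05) = 3.09e-08.

K_a = 3.09e-08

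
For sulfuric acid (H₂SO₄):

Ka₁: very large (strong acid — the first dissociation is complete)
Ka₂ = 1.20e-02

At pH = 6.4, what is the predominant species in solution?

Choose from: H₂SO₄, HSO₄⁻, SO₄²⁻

The first dissociation is complete, so H₂SO₄ itself is never the predominant species in water; pKa₂ = -log(1.20e-02) = 1.92. For a polyprotic acid the predominant species crosses at each pKa: below pKa_n the protonated form dominates, above it the deprotonated form does. At pH = 6.4, the predominant species is SO₄²⁻.

SO₄²⁻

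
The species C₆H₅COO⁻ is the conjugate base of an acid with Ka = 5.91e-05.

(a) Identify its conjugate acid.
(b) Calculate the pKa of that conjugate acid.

(a) The conjugate acid is formed by adding one H⁺ to C₆H₅COO⁻, giving C₆H₅COOH. (b) pKa = -log(Ka) = -log(5.91e-05) = 4.23.

Conjugate acid: C₆H₅COOH; pK_a = 4.23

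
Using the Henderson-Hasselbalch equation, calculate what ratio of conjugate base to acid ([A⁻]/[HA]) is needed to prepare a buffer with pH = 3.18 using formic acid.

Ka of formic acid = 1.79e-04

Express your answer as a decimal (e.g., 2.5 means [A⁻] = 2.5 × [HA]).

pKa = -log(1.79e-04) = 3.7471. pH = pKa + log([A⁻]/[HA]), so log([A⁻]/[HA]) = pH − pKa = 3.18 − 3.7471 = -0.5671. [A⁻]/[HA] = 10^(-0.5671) = 0.271

[A⁻]/[HA] = 0.271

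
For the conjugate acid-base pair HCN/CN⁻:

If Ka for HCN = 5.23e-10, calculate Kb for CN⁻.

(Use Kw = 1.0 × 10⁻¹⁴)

For a conjugate pair Ka × Kb = Kw, so Kb = Kw/Ka = 1.0 × 10⁻¹⁴ / 5.23e-10 = 1.91e-05.

K_b = 1.91e-05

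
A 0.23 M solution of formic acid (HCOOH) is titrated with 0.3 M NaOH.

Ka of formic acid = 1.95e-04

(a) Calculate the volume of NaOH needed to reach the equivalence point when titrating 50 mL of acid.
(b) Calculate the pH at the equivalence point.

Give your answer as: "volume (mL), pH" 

moles acid = 0.23 × 50/1000 = 0.0115 mol; V_base = moles/0.3 × 1000 = 38.3 mL. At equivalence only the conjugate base is present: [A⁻] = 0.0115/0.088 = 1.3019e-01 M. Kb = Kw/Ka = 5.13e-11; [OH⁻] = √(Kb × [A⁻]) = 2.5839e-06; pOH = 5.59; pH = 14 - pOH = 8.41.

V = 38.3 mL, pH = 8.41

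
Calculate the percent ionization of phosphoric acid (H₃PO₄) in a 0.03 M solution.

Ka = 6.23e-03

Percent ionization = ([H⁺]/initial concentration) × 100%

Using Ka equilibrium: x² + Ka×x - Ka×C = 0. Solving: [H⁺] = 1.0907e-02. Percent = (1.0907e-02/0.03) × 100

Percent ionization = 36.4%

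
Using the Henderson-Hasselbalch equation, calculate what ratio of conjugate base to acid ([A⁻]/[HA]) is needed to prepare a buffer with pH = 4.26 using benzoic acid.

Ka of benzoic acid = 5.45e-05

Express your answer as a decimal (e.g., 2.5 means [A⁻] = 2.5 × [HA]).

pKa = -log(5.45e-05) = 4.2636. pH = pKa + log([A⁻]/[HA]), so log([A⁻]/[HA]) = pH − pKa = 4.26 − 4.2636 = -0.0036. [A⁻]/[HA] = 10^(-0.0036) = 0.992

[A⁻]/[HA] = 0.992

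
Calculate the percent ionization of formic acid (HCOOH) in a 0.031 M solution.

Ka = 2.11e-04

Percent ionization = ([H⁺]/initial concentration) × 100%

Using Ka equilibrium: x² + Ka×x - Ka×C = 0. Solving: [H⁺] = 2.4542e-03. Percent = (2.4542e-03/0.031) × 100

Percent ionization = 7.92%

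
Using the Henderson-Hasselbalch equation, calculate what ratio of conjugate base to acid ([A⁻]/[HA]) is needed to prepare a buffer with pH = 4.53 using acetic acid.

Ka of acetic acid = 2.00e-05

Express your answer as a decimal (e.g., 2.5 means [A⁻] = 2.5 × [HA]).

pKa = -log(2.00e-05) = 4.6990. pH = pKa + log([A⁻]/[HA]), so log([A⁻]/[HA]) = pH − pKa = 4.53 − 4.6990 = -0.1690. [A⁻]/[HA] = 10^(-0.1690) = 0.678

[A⁻]/[HA] = 0.678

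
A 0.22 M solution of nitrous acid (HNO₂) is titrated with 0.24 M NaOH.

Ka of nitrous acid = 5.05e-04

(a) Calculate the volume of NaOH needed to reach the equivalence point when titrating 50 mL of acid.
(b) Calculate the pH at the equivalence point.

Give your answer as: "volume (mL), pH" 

moles acid = 0.22 × 50/1000 = 0.011 mol; V_base = moles/0.24 × 1000 = 45.8 mL. At equivalence only the conjugate base is present: [A⁻] = 0.011/0.096 = 1.1478e-01 M. Kb = Kw/Ka = 1.98e-11; [OH⁻] = √(Kb × [A⁻]) = 1.5076e-06; pOH = 5.82; pH = 14 - pOH = 8.18.

V = 45.8 mL, pH = 8.18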